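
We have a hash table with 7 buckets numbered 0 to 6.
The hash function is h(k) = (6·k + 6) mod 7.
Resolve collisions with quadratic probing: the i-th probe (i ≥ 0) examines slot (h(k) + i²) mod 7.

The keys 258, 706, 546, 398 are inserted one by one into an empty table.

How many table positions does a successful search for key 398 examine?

Insert 258: h=0, slot 0 empty => index 0.
Insert 706: h=0, slot 0 occupied => index 1.
Insert 546: h=6, slot 6 empty => index 6.
Insert 398: h=0, slots 0,1 occupied => index 4.
Table: [258, 706, -, -, 398, -, 546]
Lookup 398: h=0, probe 0,1,4 → found at 4.

3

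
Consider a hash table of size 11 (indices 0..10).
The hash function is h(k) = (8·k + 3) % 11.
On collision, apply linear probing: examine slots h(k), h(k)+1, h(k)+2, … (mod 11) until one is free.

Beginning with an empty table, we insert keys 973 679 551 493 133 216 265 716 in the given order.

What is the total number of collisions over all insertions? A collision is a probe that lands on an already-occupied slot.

10

973: h=10 => slot 10
679: h=1 => slot 1
551: h=0 => slot 0
493: h=9 => slot 9
133: h=0, probe 0,1,2 => slot 2
216: h=4 => slot 4
265: h=0, probe 0,1,2,3 => slot 3
716: h=0, probe 0,1,2,3,4,5 => slot 5
Table: [551, 679, 133, 265, 216, 716, ∅, ∅, ∅, 493, 973]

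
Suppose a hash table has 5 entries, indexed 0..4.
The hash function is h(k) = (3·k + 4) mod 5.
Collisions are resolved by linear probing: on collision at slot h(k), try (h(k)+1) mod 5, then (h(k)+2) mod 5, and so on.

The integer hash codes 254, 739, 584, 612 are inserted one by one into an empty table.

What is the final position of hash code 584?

254: h=1 -> slot 1
739: h=1, probe 1,2 -> slot 2
584: h=1, probe 1,2,3 -> slot 3
612: h=0 -> slot 0
Table: [612, 254, 739, 584, ∅]

3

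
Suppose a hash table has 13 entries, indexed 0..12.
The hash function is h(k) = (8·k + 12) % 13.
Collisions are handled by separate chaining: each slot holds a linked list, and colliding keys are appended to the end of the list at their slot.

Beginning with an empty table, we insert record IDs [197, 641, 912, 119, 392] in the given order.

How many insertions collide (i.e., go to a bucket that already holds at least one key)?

3

Insert 197: h=2, bucket 2 empty -> new chain.
Insert 641: h=5, bucket 5 empty -> new chain.
Insert 912: h=2, bucket 2 nonempty -> append to chain.
Insert 119: h=2, bucket 2 nonempty -> append to chain.
Insert 392: h=2, bucket 2 nonempty -> append to chain.
Final buckets:
0: .
1: .
2: 197 -> 912 -> 119 -> 392
3: .
4: .
5: 641
6: .
7: .
8: .
9: .
10: .
11: .
12: .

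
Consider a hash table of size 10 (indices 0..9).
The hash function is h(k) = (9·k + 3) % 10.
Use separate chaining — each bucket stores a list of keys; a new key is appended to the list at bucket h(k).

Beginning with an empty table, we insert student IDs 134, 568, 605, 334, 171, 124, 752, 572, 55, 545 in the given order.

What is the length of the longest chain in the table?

3

134 -> bucket 9
568 -> bucket 5
605 -> bucket 8
334 -> bucket 9 (collision)
171 -> bucket 2
124 -> bucket 9 (collision)
752 -> bucket 1
572 -> bucket 1 (collision)
55 -> bucket 8 (collision)
545 -> bucket 8 (collision)
Final buckets:
0: -
1: 752 -> 572
2: 171
3: -
4: -
5: 568
6: -
7: -
8: 605 -> 55 -> 545
9: 134 -> 334 -> 124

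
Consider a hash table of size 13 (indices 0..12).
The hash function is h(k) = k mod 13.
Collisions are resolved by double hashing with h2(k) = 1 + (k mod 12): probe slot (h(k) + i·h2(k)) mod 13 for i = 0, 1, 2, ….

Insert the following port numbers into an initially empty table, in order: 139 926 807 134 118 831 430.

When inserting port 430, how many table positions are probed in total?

3

139: h=9 => slot 9
926: h=3 => slot 3
807: h=1 => slot 1
134: h=4 => slot 4
118: h=1, h2=11, probe 1,12 => slot 12
831: h=12, h2=4, probe 12,3,7 => slot 7
430: h=1, h2=11, probe 1,12,10 => slot 10
Table: [—, 807, —, 926, 134, —, —, 831, —, 139, 430, —, 118]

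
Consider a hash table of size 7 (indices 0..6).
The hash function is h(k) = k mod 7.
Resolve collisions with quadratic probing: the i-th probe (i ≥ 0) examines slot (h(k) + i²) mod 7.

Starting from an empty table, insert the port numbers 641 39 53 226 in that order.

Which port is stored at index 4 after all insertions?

Insert 641: h=4, slot 4 empty → index 4.
Insert 39: h=4, slot 4 occupied → index 5.
Insert 53: h=4, slots 4,5 occupied → index 1.
Insert 226: h=2, slot 2 empty → index 2.
Table: [_, 53, 226, _, 641, 39, _]

641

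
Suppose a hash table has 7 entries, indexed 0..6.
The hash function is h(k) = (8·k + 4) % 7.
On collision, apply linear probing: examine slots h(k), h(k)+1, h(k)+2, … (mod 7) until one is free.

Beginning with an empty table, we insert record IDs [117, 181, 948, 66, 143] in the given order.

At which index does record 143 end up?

4

Insert 117: h=2, slot 2 empty → index 2.
Insert 181: h=3, slot 3 empty → index 3.
Insert 948: h=0, slot 0 empty → index 0.
Insert 66: h=0, slot 0 occupied → index 1.
Insert 143: h=0, slots 0,1,2,3 occupied → index 4.
Table: [948, 66, 117, 181, 143, _, _]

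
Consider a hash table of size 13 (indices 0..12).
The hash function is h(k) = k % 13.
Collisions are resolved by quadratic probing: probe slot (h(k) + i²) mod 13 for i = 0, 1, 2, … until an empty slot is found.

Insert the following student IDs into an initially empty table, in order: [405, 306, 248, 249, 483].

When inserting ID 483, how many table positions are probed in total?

405: h=2 => slot 2
306: h=7 => slot 7
248: h=1 => slot 1
249: h=2, probe 2,3 => slot 3
483: h=2, probe 2,3,6 => slot 6
Table: [∅, 248, 405, 249, ∅, ∅, 483, 306, ∅, ∅, ∅, ∅, ∅]

3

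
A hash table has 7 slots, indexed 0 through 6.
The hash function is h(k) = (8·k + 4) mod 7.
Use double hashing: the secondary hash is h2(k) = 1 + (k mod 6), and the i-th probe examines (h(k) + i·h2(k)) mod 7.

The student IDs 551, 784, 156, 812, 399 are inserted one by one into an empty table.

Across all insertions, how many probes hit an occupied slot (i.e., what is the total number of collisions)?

2

Insert 551: h=2, slot 2 empty => index 2.
Insert 784: h=4, slot 4 empty => index 4.
Insert 156: h=6, slot 6 empty => index 6.
Insert 812: h=4, h2=3, slot 4 occupied => index 0.
Insert 399: h=4, h2=4, slot 4 occupied => index 1.
Table: [812, 399, 551, _, 784, _, 156]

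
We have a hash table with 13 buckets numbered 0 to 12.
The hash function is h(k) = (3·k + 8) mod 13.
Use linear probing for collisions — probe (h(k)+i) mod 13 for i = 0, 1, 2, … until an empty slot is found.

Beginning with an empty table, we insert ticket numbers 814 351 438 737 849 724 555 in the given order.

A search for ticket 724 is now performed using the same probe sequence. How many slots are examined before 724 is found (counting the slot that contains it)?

3

Insert 814: h=6, slot 6 empty => index 6.
Insert 351: h=8, slot 8 empty => index 8.
Insert 438: h=9, slot 9 empty => index 9.
Insert 737: h=9, slot 9 occupied => index 10.
Insert 849: h=7, slot 7 empty => index 7.
Insert 724: h=9, slots 9,10 occupied => index 11.
Insert 555: h=9, slots 9,10,11 occupied => index 12.
Table: [-, -, -, -, -, -, 814, 849, 351, 438, 737, 724, 555]
Lookup 724: h=9, probe 9,10,11 → found at 11.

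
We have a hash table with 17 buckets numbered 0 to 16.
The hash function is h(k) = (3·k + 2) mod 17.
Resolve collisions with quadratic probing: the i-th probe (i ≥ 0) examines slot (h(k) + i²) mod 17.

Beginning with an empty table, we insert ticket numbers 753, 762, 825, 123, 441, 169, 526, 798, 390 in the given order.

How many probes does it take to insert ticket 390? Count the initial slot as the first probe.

6

Insert 753: h=0, slot 0 empty → index 0.
Insert 762: h=10, slot 10 empty → index 10.
Insert 825: h=12, slot 12 empty → index 12.
Insert 123: h=14, slot 14 empty → index 14.
Insert 441: h=16, slot 16 empty → index 16.
Insert 169: h=16, slots 16,0 occupied → index 3.
Insert 526: h=16, slots 16,0,3 occupied → index 8.
Insert 798: h=16, slots 16,0,3,8 occupied → index 15.
Insert 390: h=16, slots 16,0,3,8,15 occupied → index 7.
Table: [753, —, —, 169, —, —, —, 390, 526, —, 762, —, 825, —, 123, 798, 441]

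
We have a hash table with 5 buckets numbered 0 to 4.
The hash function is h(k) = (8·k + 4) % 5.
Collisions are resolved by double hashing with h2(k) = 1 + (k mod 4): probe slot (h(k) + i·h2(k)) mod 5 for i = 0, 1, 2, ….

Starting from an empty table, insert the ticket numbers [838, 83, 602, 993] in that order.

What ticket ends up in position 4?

Insert 838: h=3, slot 3 empty => index 3.
Insert 83: h=3, h2=4, slot 3 occupied => index 2.
Insert 602: h=0, slot 0 empty => index 0.
Insert 993: h=3, h2=2, slots 3,0,2 occupied => index 4.
Table: [602, —, 83, 838, 993]

993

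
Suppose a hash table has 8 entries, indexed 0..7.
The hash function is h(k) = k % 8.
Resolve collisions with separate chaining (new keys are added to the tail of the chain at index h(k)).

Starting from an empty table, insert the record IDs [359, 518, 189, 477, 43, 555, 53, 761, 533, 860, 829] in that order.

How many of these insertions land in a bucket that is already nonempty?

359 -> bucket 7
518 -> bucket 6
189 -> bucket 5
477 -> bucket 5 (collision)
43 -> bucket 3
555 -> bucket 3 (collision)
53 -> bucket 5 (collision)
761 -> bucket 1
533 -> bucket 5 (collision)
860 -> bucket 4
829 -> bucket 5 (collision)
Final buckets:
0: _
1: 761
2: _
3: 43 -> 555
4: 860
5: 189 -> 477 -> 53 -> 533 -> 829
6: 518
7: 359

5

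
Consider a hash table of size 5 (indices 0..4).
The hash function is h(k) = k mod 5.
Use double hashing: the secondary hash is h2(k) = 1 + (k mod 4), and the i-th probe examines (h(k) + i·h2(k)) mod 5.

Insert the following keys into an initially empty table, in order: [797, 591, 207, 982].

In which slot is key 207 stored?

0

Insert 797: h=2, slot 2 empty → index 2.
Insert 591: h=1, slot 1 empty → index 1.
Insert 207: h=2, h2=4, slots 2,1 occupied → index 0.
Insert 982: h=2, h2=3, slots 2,0 occupied → index 3.
Table: [207, 591, 797, 982, _]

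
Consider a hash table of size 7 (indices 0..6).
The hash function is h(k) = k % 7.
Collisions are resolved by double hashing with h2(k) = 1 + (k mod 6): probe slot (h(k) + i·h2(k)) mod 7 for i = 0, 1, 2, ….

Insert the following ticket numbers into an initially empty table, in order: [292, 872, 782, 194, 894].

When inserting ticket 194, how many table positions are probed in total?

292: h=5 -> slot 5
872: h=4 -> slot 4
782: h=5, h2=3, probe 5,1 -> slot 1
194: h=5, h2=3, probe 5,1,4,0 -> slot 0
894: h=5, h2=1, probe 5,6 -> slot 6
Table: [194, 782, ∅, ∅, 872, 292, 894]

4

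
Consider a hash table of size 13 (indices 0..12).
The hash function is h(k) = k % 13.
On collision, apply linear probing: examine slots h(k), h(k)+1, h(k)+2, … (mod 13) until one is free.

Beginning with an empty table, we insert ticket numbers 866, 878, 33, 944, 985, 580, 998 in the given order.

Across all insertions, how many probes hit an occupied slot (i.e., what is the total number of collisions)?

12

866 hashes to 8; slot 8 is free -> place at 8.
878 hashes to 7; slot 7 is free -> place at 7.
33 hashes to 7; 7,8 taken -> place at 9.
944 hashes to 8; 8,9 taken -> place at 10.
985 hashes to 10; 10 taken -> place at 11.
580 hashes to 8; 8,9,10,11 taken -> place at 12.
998 hashes to 10; 10,11,12 taken -> place at 0.
Table: [998, _, _, _, _, _, _, 878, 866, 33, 944, 985, 580]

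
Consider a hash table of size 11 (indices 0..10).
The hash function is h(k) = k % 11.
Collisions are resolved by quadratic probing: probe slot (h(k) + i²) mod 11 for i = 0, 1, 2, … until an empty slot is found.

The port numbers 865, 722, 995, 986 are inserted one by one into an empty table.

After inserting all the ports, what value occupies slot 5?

995

865 hashes to 7; slot 7 is free -> place at 7.
722 hashes to 7; 7 taken -> place at 8.
995 hashes to 5; slot 5 is free -> place at 5.
986 hashes to 7; 7,8 taken -> place at 0.
Table: [986, -, -, -, -, 995, -, 865, 722, -, -]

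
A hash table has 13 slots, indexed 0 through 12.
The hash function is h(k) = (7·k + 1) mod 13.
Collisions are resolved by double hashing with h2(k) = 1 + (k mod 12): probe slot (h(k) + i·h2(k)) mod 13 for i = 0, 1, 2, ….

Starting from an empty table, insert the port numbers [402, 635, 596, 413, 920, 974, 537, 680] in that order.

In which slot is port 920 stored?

402: h=7 -> slot 7
635: h=0 -> slot 0
596: h=0, h2=9, probe 0,9 -> slot 9
413: h=6 -> slot 6
920: h=6, h2=9, probe 6,2 -> slot 2
974: h=7, h2=3, probe 7,10 -> slot 10
537: h=3 -> slot 3
680: h=3, h2=9, probe 3,12 -> slot 12
Table: [635, ∅, 920, 537, ∅, ∅, 413, 402, ∅, 596, 974, ∅, 680]

2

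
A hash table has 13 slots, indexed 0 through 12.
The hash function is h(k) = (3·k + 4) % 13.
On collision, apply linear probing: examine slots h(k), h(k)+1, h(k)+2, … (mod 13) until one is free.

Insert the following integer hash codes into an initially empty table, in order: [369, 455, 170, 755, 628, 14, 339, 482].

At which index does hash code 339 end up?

369: h=6 → slot 6
455: h=4 → slot 4
170: h=7 → slot 7
755: h=7, probe 7,8 → slot 8
628: h=3 → slot 3
14: h=7, probe 7,8,9 → slot 9
339: h=7, probe 7,8,9,10 → slot 10
482: h=7, probe 7,8,9,10,11 → slot 11
Table: [—, —, —, 628, 455, —, 369, 170, 755, 14, 339, 482, —]

10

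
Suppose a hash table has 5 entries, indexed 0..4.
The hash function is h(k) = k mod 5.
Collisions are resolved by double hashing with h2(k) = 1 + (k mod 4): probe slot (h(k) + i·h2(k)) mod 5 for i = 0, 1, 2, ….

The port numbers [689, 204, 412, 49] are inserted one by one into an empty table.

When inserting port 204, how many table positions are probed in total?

Insert 689: h=4, slot 4 empty -> index 4.
Insert 204: h=4, h2=1, slot 4 occupied -> index 0.
Insert 412: h=2, slot 2 empty -> index 2.
Insert 49: h=4, h2=2, slot 4 occupied -> index 1.
Table: [204, 49, 412, ∅, 689]

2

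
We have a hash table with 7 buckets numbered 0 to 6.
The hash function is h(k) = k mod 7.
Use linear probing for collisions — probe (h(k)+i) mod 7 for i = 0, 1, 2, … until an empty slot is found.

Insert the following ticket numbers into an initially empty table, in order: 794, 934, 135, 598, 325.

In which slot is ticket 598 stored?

794: h=3 → slot 3
934: h=3, probe 3,4 → slot 4
135: h=2 → slot 2
598: h=3, probe 3,4,5 → slot 5
325: h=3, probe 3,4,5,6 → slot 6
Table: [., ., 135, 794, 934, 598, 325]

5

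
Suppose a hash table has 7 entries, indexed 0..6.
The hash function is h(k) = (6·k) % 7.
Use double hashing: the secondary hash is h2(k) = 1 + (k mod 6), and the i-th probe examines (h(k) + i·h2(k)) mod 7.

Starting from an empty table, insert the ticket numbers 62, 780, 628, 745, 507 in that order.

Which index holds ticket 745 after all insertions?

6

62: h=1 -> slot 1
780: h=4 -> slot 4
628: h=2 -> slot 2
745: h=4, h2=2, probe 4,6 -> slot 6
507: h=4, h2=4, probe 4,1,5 -> slot 5
Table: [., 62, 628, ., 780, 507, 745]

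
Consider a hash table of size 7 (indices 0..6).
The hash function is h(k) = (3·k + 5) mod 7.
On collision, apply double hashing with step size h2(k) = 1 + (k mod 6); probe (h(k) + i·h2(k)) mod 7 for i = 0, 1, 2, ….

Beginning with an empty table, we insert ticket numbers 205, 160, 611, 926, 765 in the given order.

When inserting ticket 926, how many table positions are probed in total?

2

205 hashes to 4; slot 4 is free → place at 4.
160 hashes to 2; slot 2 is free → place at 2.
611 hashes to 4, h2=6; 4 taken → place at 3.
926 hashes to 4, h2=3; 4 taken → place at 0.
765 hashes to 4, h2=4; 4 taken → place at 1.
Table: [926, 765, 160, 611, 205, _, _]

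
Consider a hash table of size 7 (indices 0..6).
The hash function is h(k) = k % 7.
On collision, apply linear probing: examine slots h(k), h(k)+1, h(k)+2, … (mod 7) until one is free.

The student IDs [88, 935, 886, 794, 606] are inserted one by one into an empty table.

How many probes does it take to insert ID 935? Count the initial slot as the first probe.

88 hashes to 4; slot 4 is free -> place at 4.
935 hashes to 4; 4 taken -> place at 5.
886 hashes to 4; 4,5 taken -> place at 6.
794 hashes to 3; slot 3 is free -> place at 3.
606 hashes to 4; 4,5,6 taken -> place at 0.
Table: [606, ., ., 794, 88, 935, 886]

2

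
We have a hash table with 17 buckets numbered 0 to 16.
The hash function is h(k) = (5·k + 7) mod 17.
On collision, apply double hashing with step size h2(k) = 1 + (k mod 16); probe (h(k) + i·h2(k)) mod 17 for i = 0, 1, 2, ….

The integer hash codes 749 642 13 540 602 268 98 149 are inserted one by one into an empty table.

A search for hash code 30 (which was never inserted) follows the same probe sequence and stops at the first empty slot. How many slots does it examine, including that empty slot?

749: h=12 -> slot 12
642: h=4 -> slot 4
13: h=4, h2=14, probe 4,1 -> slot 1
540: h=4, h2=13, probe 4,0 -> slot 0
602: h=8 -> slot 8
268: h=4, h2=13, probe 4,0,13 -> slot 13
98: h=4, h2=3, probe 4,7 -> slot 7
149: h=4, h2=6, probe 4,10 -> slot 10
Table: [540, 13, ∅, ∅, 642, ∅, ∅, 98, 602, ∅, 149, ∅, 749, 268, ∅, ∅, ∅]
Lookup 30: h=4, h2=15, probe 4,2 → slot 2 empty, not found.

2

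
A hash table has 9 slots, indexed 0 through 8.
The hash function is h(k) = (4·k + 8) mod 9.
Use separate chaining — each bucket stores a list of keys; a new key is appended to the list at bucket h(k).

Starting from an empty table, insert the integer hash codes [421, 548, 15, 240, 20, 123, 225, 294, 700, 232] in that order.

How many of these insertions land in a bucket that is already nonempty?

Insert 421: h=0, bucket 0 empty -> new chain.
Insert 548: h=4, bucket 4 empty -> new chain.
Insert 15: h=5, bucket 5 empty -> new chain.
Insert 240: h=5, bucket 5 nonempty -> append to chain.
Insert 20: h=7, bucket 7 empty -> new chain.
Insert 123: h=5, bucket 5 nonempty -> append to chain.
Insert 225: h=8, bucket 8 empty -> new chain.
Insert 294: h=5, bucket 5 nonempty -> append to chain.
Insert 700: h=0, bucket 0 nonempty -> append to chain.
Insert 232: h=0, bucket 0 nonempty -> append to chain.
Final buckets:
0: 421 -> 700 -> 232
1: ∅
2: ∅
3: ∅
4: 548
5: 15 -> 240 -> 123 -> 294
6: ∅
7: 20
8: 225

5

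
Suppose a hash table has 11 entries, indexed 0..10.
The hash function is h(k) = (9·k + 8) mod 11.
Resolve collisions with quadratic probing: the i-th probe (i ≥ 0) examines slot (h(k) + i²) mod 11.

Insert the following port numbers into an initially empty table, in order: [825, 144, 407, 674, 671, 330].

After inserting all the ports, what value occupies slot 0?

330

825 hashes to 8; slot 8 is free => place at 8.
144 hashes to 6; slot 6 is free => place at 6.
407 hashes to 8; 8 taken => place at 9.
674 hashes to 2; slot 2 is free => place at 2.
671 hashes to 8; 8,9 taken => place at 1.
330 hashes to 8; 8,9,1,6,2 taken => place at 0.
Table: [330, 671, 674, —, —, —, 144, —, 825, 407, —]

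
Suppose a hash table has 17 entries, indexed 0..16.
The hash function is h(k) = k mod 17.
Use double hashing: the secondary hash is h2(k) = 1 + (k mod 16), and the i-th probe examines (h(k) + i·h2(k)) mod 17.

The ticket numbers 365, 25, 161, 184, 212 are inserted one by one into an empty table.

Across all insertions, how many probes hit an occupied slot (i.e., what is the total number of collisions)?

3

Insert 365: h=8, slot 8 empty -> index 8.
Insert 25: h=8, h2=10, slot 8 occupied -> index 1.
Insert 161: h=8, h2=2, slot 8 occupied -> index 10.
Insert 184: h=14, slot 14 empty -> index 14.
Insert 212: h=8, h2=5, slot 8 occupied -> index 13.
Table: [∅, 25, ∅, ∅, ∅, ∅, ∅, ∅, 365, ∅, 161, ∅, ∅, 212, 184, ∅, ∅]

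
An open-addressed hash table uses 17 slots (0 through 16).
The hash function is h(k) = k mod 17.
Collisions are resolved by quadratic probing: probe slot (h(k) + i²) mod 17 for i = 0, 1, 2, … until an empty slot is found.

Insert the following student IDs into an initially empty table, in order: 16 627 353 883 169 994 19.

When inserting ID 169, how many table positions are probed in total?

16: h=16 → slot 16
627: h=15 → slot 15
353: h=13 → slot 13
883: h=16, probe 16,0 → slot 0
169: h=16, probe 16,0,3 → slot 3
994: h=8 → slot 8
19: h=2 → slot 2
Table: [883, -, 19, 169, -, -, -, -, 994, -, -, -, -, 353, -, 627, 16]

3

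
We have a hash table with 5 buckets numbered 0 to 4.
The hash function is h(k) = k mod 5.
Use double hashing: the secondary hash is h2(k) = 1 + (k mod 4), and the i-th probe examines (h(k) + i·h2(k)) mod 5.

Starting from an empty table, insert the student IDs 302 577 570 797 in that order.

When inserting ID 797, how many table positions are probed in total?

302: h=2 -> slot 2
577: h=2, h2=2, probe 2,4 -> slot 4
570: h=0 -> slot 0
797: h=2, h2=2, probe 2,4,1 -> slot 1
Table: [570, 797, 302, _, 577]

3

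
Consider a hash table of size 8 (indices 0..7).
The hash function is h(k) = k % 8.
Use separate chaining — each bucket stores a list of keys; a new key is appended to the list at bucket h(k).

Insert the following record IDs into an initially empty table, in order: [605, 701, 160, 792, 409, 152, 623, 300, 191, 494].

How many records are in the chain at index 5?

2

Insert 605: h=5, bucket 5 empty -> new chain.
Insert 701: h=5, bucket 5 nonempty -> append to chain.
Insert 160: h=0, bucket 0 empty -> new chain.
Insert 792: h=0, bucket 0 nonempty -> append to chain.
Insert 409: h=1, bucket 1 empty -> new chain.
Insert 152: h=0, bucket 0 nonempty -> append to chain.
Insert 623: h=7, bucket 7 empty -> new chain.
Insert 300: h=4, bucket 4 empty -> new chain.
Insert 191: h=7, bucket 7 nonempty -> append to chain.
Insert 494: h=6, bucket 6 empty -> new chain.
Final buckets:
0: 160 -> 792 -> 152
1: 409
2: —
3: —
4: 300
5: 605 -> 701
6: 494
7: 623 -> 191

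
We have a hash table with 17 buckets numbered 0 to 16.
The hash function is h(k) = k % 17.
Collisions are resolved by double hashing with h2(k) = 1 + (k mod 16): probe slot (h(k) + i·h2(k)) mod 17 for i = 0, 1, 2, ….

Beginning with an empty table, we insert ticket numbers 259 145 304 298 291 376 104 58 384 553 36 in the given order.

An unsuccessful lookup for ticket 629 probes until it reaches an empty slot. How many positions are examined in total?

259: h=4 -> slot 4
145: h=9 -> slot 9
304: h=15 -> slot 15
298: h=9, h2=11, probe 9,3 -> slot 3
291: h=2 -> slot 2
376: h=2, h2=9, probe 2,11 -> slot 11
104: h=2, h2=9, probe 2,11,3,12 -> slot 12
58: h=7 -> slot 7
384: h=10 -> slot 10
553: h=9, h2=10, probe 9,2,12,5 -> slot 5
36: h=2, h2=5, probe 2,7,12,0 -> slot 0
Table: [36, -, 291, 298, 259, 553, -, 58, -, 145, 384, 376, 104, -, -, 304, -]
Lookup 629: h=0, h2=6, probe 0,6 → slot 6 empty, not found.

2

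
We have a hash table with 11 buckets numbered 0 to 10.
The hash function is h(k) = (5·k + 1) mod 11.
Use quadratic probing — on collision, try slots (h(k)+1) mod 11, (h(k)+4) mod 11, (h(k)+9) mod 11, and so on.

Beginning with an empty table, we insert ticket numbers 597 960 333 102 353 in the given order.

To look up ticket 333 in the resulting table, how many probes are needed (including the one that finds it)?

597 hashes to 5; slot 5 is free → place at 5.
960 hashes to 5; 5 taken → place at 6.
333 hashes to 5; 5,6 taken → place at 9.
102 hashes to 5; 5,6,9 taken → place at 3.
353 hashes to 6; 6 taken → place at 7.
Table: [., ., ., 102, ., 597, 960, 353, ., 333, .]
Lookup 333: h=5, probe 5,6,9 → found at 9.

3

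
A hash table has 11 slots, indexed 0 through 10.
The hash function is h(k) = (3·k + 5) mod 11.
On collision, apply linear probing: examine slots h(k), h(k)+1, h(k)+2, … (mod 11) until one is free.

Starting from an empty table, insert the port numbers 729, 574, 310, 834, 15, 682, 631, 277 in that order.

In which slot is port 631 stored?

729: h=3 -> slot 3
574: h=0 -> slot 0
310: h=0, probe 0,1 -> slot 1
834: h=10 -> slot 10
15: h=6 -> slot 6
682: h=5 -> slot 5
631: h=6, probe 6,7 -> slot 7
277: h=0, probe 0,1,2 -> slot 2
Table: [574, 310, 277, 729, _, 682, 15, 631, _, _, 834]

7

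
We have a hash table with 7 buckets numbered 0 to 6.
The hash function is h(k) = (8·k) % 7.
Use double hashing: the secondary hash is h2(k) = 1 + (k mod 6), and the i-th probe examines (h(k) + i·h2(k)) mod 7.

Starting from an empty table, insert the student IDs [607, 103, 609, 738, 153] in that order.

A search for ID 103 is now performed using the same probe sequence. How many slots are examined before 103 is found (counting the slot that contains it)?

Insert 607: h=5, slot 5 empty -> index 5.
Insert 103: h=5, h2=2, slot 5 occupied -> index 0.
Insert 609: h=0, h2=4, slot 0 occupied -> index 4.
Insert 738: h=3, slot 3 empty -> index 3.
Insert 153: h=6, slot 6 empty -> index 6.
Table: [103, _, _, 738, 609, 607, 153]
Lookup 103: h=5, h2=2, probe 5,0 → found at 0.

2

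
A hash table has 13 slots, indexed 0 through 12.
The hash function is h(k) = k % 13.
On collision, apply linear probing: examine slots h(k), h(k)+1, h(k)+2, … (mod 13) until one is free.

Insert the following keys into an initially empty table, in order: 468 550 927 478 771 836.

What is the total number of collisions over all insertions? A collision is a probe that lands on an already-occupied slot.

6

Insert 468: h=0, slot 0 empty → index 0.
Insert 550: h=4, slot 4 empty → index 4.
Insert 927: h=4, slot 4 occupied → index 5.
Insert 478: h=10, slot 10 empty → index 10.
Insert 771: h=4, slots 4,5 occupied → index 6.
Insert 836: h=4, slots 4,5,6 occupied → index 7.
Table: [468, ∅, ∅, ∅, 550, 927, 771, 836, ∅, ∅, 478, ∅, ∅]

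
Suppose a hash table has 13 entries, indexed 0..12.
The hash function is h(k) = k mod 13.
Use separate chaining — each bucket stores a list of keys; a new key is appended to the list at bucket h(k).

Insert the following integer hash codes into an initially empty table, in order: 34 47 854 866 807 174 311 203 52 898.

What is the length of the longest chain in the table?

Insert 34: h=8, bucket 8 empty → new chain.
Insert 47: h=8, bucket 8 nonempty → append to chain.
Insert 854: h=9, bucket 9 empty → new chain.
Insert 866: h=8, bucket 8 nonempty → append to chain.
Insert 807: h=1, bucket 1 empty → new chain.
Insert 174: h=5, bucket 5 empty → new chain.
Insert 311: h=12, bucket 12 empty → new chain.
Insert 203: h=8, bucket 8 nonempty → append to chain.
Insert 52: h=0, bucket 0 empty → new chain.
Insert 898: h=1, bucket 1 nonempty → append to chain.
Final buckets:
0: 52
1: 807 -> 898
2: —
3: —
4: —
5: 174
6: —
7: —
8: 34 -> 47 -> 866 -> 203
9: 854
10: —
11: —
12: 311

4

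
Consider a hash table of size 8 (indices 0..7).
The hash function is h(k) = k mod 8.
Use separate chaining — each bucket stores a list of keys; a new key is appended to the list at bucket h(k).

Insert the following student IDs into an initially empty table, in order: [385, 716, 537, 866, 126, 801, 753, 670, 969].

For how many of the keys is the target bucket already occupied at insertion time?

Insert 385: h=1, bucket 1 empty -> new chain.
Insert 716: h=4, bucket 4 empty -> new chain.
Insert 537: h=1, bucket 1 nonempty -> append to chain.
Insert 866: h=2, bucket 2 empty -> new chain.
Insert 126: h=6, bucket 6 empty -> new chain.
Insert 801: h=1, bucket 1 nonempty -> append to chain.
Insert 753: h=1, bucket 1 nonempty -> append to chain.
Insert 670: h=6, bucket 6 nonempty -> append to chain.
Insert 969: h=1, bucket 1 nonempty -> append to chain.
Final buckets:
0: -
1: 385 -> 537 -> 801 -> 753 -> 969
2: 866
3: -
4: 716
5: -
6: 126 -> 670
7: -

5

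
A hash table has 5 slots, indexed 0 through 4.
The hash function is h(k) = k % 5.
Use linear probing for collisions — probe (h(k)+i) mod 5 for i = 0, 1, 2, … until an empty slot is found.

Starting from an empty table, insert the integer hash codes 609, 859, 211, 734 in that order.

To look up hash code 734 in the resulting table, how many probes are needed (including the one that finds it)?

Insert 609: h=4, slot 4 empty -> index 4.
Insert 859: h=4, slot 4 occupied -> index 0.
Insert 211: h=1, slot 1 empty -> index 1.
Insert 734: h=4, slots 4,0,1 occupied -> index 2.
Table: [859, 211, 734, ., 609]
Lookup 734: h=4, probe 4,0,1,2 → found at 2.

4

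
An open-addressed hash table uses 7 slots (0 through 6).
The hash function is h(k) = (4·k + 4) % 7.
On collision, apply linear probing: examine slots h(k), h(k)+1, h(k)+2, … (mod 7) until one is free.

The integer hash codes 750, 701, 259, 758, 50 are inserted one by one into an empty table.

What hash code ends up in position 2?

750 hashes to 1; slot 1 is free => place at 1.
701 hashes to 1; 1 taken => place at 2.
259 hashes to 4; slot 4 is free => place at 4.
758 hashes to 5; slot 5 is free => place at 5.
50 hashes to 1; 1,2 taken => place at 3.
Table: [_, 750, 701, 50, 259, 758, _]

701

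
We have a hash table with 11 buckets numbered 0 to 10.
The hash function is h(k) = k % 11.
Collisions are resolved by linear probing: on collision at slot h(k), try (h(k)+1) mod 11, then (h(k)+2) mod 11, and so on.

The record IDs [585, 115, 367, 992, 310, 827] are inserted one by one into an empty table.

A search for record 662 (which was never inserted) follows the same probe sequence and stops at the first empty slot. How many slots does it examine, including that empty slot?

7

585 hashes to 2; slot 2 is free → place at 2.
115 hashes to 5; slot 5 is free → place at 5.
367 hashes to 4; slot 4 is free → place at 4.
992 hashes to 2; 2 taken → place at 3.
310 hashes to 2; 2,3,4,5 taken → place at 6.
827 hashes to 2; 2,3,4,5,6 taken → place at 7.
Table: [-, -, 585, 992, 367, 115, 310, 827, -, -, -]
Lookup 662: h=2, probe 2,3,4,5,6,7,8 → slot 8 empty, not found.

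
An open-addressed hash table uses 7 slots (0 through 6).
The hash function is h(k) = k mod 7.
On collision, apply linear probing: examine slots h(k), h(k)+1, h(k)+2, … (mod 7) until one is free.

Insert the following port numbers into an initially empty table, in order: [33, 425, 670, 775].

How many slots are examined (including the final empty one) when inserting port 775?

Insert 33: h=5, slot 5 empty => index 5.
Insert 425: h=5, slot 5 occupied => index 6.
Insert 670: h=5, slots 5,6 occupied => index 0.
Insert 775: h=5, slots 5,6,0 occupied => index 1.
Table: [670, 775, -, -, -, 33, 425]

4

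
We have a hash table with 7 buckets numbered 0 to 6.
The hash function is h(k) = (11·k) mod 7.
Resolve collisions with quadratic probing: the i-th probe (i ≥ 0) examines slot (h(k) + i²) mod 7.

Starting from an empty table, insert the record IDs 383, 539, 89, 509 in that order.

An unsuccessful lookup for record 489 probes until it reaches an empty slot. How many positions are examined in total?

2

383: h=6 => slot 6
539: h=0 => slot 0
89: h=6, probe 6,0,3 => slot 3
509: h=6, probe 6,0,3,1 => slot 1
Table: [539, 509, ∅, 89, ∅, ∅, 383]
Lookup 489: h=3, probe 3,4 → slot 4 empty, not found.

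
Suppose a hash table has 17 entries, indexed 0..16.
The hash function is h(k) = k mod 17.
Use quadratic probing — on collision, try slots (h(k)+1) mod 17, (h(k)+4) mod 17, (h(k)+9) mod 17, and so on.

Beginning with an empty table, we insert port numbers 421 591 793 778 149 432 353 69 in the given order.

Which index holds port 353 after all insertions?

421 hashes to 13; slot 13 is free -> place at 13.
591 hashes to 13; 13 taken -> place at 14.
793 hashes to 11; slot 11 is free -> place at 11.
778 hashes to 13; 13,14 taken -> place at 0.
149 hashes to 13; 13,14,0 taken -> place at 5.
432 hashes to 7; slot 7 is free -> place at 7.
353 hashes to 13; 13,14,0,5 taken -> place at 12.
69 hashes to 1; slot 1 is free -> place at 1.
Table: [778, 69, ., ., ., 149, ., 432, ., ., ., 793, 353, 421, 591, ., .]

12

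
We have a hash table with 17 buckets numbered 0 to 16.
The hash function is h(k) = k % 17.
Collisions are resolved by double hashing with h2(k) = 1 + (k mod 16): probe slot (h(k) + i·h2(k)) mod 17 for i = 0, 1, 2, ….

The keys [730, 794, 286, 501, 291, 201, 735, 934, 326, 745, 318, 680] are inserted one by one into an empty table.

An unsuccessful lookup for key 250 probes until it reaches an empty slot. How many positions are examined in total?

730 hashes to 16; slot 16 is free -> place at 16.
794 hashes to 12; slot 12 is free -> place at 12.
286 hashes to 14; slot 14 is free -> place at 14.
501 hashes to 8; slot 8 is free -> place at 8.
291 hashes to 2; slot 2 is free -> place at 2.
201 hashes to 14, h2=10; 14 taken -> place at 7.
735 hashes to 4; slot 4 is free -> place at 4.
934 hashes to 16, h2=7; 16 taken -> place at 6.
326 hashes to 3; slot 3 is free -> place at 3.
745 hashes to 14, h2=10; 14,7 taken -> place at 0.
318 hashes to 12, h2=15; 12 taken -> place at 10.
680 hashes to 0, h2=9; 0 taken -> place at 9.
Table: [745, -, 291, 326, 735, -, 934, 201, 501, 680, 318, -, 794, -, 286, -, 730]
Lookup 250: h=12, h2=11, probe 12,6,0,11 → slot 11 empty, not found.

4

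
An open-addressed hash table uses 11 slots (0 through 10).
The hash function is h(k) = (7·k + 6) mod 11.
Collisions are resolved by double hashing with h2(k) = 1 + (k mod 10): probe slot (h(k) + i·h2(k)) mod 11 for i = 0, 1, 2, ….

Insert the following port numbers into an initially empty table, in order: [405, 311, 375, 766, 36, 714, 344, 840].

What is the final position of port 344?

4

405 hashes to 3; slot 3 is free → place at 3.
311 hashes to 5; slot 5 is free → place at 5.
375 hashes to 2; slot 2 is free → place at 2.
766 hashes to 0; slot 0 is free → place at 0.
36 hashes to 5, h2=7; 5 taken → place at 1.
714 hashes to 10; slot 10 is free → place at 10.
344 hashes to 5, h2=5; 5,10 taken → place at 4.
840 hashes to 1, h2=1; 1,2,3,4,5 taken → place at 6.
Table: [766, 36, 375, 405, 344, 311, 840, ∅, ∅, ∅, 714]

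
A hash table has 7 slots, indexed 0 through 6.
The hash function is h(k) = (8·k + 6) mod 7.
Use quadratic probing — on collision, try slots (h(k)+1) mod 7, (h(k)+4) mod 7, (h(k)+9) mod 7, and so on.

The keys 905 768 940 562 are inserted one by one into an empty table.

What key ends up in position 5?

562

Insert 905: h=1, slot 1 empty -> index 1.
Insert 768: h=4, slot 4 empty -> index 4.
Insert 940: h=1, slot 1 occupied -> index 2.
Insert 562: h=1, slots 1,2 occupied -> index 5.
Table: [—, 905, 940, —, 768, 562, —]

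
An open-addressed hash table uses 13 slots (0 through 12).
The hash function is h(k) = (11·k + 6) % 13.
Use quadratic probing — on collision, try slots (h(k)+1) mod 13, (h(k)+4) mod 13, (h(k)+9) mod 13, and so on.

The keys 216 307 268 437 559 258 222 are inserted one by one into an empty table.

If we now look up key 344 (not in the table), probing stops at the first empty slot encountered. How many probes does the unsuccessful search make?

2

216 hashes to 3; slot 3 is free → place at 3.
307 hashes to 3; 3 taken → place at 4.
268 hashes to 3; 3,4 taken → place at 7.
437 hashes to 3; 3,4,7 taken → place at 12.
559 hashes to 6; slot 6 is free → place at 6.
258 hashes to 10; slot 10 is free → place at 10.
222 hashes to 4; 4 taken → place at 5.
Table: [-, -, -, 216, 307, 222, 559, 268, -, -, 258, -, 437]
Lookup 344: h=7, probe 7,8 → slot 8 empty, not found.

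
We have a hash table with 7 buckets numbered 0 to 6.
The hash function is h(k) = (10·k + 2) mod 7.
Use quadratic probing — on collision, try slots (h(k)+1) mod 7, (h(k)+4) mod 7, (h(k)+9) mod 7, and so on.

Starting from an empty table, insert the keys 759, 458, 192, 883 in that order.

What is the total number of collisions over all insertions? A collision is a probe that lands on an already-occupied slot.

Insert 759: h=4, slot 4 empty → index 4.
Insert 458: h=4, slot 4 occupied → index 5.
Insert 192: h=4, slots 4,5 occupied → index 1.
Insert 883: h=5, slot 5 occupied → index 6.
Table: [—, 192, —, —, 759, 458, 883]

4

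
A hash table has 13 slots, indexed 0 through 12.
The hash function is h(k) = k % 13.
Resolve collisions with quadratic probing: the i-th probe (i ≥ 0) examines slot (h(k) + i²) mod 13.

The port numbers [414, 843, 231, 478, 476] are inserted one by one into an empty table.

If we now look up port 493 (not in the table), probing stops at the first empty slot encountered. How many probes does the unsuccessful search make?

2

Insert 414: h=11, slot 11 empty => index 11.
Insert 843: h=11, slot 11 occupied => index 12.
Insert 231: h=10, slot 10 empty => index 10.
Insert 478: h=10, slots 10,11 occupied => index 1.
Insert 476: h=8, slot 8 empty => index 8.
Table: [., 478, ., ., ., ., ., ., 476, ., 231, 414, 843]
Lookup 493: h=12, probe 12,0 → slot 0 empty, not found.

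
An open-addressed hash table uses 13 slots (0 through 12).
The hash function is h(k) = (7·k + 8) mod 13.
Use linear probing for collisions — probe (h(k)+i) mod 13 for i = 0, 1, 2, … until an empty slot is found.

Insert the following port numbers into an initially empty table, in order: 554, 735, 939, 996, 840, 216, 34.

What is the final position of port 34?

554: h=12 => slot 12
735: h=5 => slot 5
939: h=3 => slot 3
996: h=12, probe 12,0 => slot 0
840: h=12, probe 12,0,1 => slot 1
216: h=12, probe 12,0,1,2 => slot 2
34: h=12, probe 12,0,1,2,3,4 => slot 4
Table: [996, 840, 216, 939, 34, 735, ∅, ∅, ∅, ∅, ∅, ∅, 554]

4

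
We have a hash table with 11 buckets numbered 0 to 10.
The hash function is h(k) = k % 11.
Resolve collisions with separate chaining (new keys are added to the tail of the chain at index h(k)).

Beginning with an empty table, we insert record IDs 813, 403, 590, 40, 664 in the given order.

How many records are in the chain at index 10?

1

813 → bucket 10
403 → bucket 7
590 → bucket 7 (collision)
40 → bucket 7 (collision)
664 → bucket 4
Final buckets:
0: —
1: —
2: —
3: —
4: 664
5: —
6: —
7: 403 -> 590 -> 40
8: —
9: —
10: 813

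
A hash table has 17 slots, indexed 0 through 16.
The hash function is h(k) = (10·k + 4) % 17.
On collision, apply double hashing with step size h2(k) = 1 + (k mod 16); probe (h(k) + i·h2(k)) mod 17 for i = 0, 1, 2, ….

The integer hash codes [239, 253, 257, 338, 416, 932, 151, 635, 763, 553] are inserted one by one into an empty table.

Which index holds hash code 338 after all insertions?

Insert 239: h=14, slot 14 empty → index 14.
Insert 253: h=1, slot 1 empty → index 1.
Insert 257: h=7, slot 7 empty → index 7.
Insert 338: h=1, h2=3, slot 1 occupied → index 4.
Insert 416: h=16, slot 16 empty → index 16.
Insert 932: h=8, slot 8 empty → index 8.
Insert 151: h=1, h2=8, slot 1 occupied → index 9.
Insert 635: h=13, slot 13 empty → index 13.
Insert 763: h=1, h2=12, slots 1,13,8 occupied → index 3.
Insert 553: h=9, h2=10, slot 9 occupied → index 2.
Table: [∅, 253, 553, 763, 338, ∅, ∅, 257, 932, 151, ∅, ∅, ∅, 635, 239, ∅, 416]

4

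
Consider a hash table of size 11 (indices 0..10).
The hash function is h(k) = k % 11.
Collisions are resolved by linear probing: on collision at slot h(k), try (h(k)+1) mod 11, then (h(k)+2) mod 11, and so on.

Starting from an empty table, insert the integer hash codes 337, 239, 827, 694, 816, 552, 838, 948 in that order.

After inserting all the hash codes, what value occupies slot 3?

816

337: h=7 -> slot 7
239: h=8 -> slot 8
827: h=2 -> slot 2
694: h=1 -> slot 1
816: h=2, probe 2,3 -> slot 3
552: h=2, probe 2,3,4 -> slot 4
838: h=2, probe 2,3,4,5 -> slot 5
948: h=2, probe 2,3,4,5,6 -> slot 6
Table: [—, 694, 827, 816, 552, 838, 948, 337, 239, —, —]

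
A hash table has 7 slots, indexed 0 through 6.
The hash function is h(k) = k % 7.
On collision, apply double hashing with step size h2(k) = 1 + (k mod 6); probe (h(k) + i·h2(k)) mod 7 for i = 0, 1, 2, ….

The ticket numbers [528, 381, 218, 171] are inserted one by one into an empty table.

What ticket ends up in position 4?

171

Insert 528: h=3, slot 3 empty -> index 3.
Insert 381: h=3, h2=4, slot 3 occupied -> index 0.
Insert 218: h=1, slot 1 empty -> index 1.
Insert 171: h=3, h2=4, slots 3,0 occupied -> index 4.
Table: [381, 218, ., 528, 171, ., .]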